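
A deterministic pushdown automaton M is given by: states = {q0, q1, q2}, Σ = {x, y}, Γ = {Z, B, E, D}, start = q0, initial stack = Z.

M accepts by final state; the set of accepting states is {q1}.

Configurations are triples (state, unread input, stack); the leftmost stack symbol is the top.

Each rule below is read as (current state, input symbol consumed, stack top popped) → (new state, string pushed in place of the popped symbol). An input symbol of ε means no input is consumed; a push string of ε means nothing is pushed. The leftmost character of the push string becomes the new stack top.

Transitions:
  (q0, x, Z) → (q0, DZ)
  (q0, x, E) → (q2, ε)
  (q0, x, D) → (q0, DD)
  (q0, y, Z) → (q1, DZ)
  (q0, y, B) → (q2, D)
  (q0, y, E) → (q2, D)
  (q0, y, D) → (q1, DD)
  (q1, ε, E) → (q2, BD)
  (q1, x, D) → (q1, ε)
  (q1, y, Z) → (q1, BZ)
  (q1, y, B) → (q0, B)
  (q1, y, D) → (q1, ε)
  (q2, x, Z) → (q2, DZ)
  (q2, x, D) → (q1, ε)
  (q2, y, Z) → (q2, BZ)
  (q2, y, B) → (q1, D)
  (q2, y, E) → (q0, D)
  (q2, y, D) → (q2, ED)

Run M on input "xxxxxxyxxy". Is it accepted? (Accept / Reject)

(q0, xxxxxxyxxy, Z)
  read x, top Z: go to q0, push DZ → (q0, xxxxxyxxy, DZ)
  read x, top D: go to q0, push DD → (q0, xxxxyxxy, DDZ)
  read x, top D: go to q0, push DD → (q0, xxxyxxy, DDDZ)
  read x, top D: go to q0, push DD → (q0, xxyxxy, DDDDZ)
  read x, top D: go to q0, push DD → (q0, xyxxy, DDDDDZ)
  read x, top D: go to q0, push DD → (q0, yxxy, DDDDDDZ)
  read y, top D: go to q1, push DD → (q1, xxy, DDDDDDDZ)
  read x, top D: go to q1, push ε → (q1, xy, DDDDDDZ)
  read x, top D: go to q1, push ε → (q1, y, DDDDDZ)
  read y, top D: go to q1, push ε → (q1, ε, DDDDZ)
All input consumed; state q1 ∈ F.

Accept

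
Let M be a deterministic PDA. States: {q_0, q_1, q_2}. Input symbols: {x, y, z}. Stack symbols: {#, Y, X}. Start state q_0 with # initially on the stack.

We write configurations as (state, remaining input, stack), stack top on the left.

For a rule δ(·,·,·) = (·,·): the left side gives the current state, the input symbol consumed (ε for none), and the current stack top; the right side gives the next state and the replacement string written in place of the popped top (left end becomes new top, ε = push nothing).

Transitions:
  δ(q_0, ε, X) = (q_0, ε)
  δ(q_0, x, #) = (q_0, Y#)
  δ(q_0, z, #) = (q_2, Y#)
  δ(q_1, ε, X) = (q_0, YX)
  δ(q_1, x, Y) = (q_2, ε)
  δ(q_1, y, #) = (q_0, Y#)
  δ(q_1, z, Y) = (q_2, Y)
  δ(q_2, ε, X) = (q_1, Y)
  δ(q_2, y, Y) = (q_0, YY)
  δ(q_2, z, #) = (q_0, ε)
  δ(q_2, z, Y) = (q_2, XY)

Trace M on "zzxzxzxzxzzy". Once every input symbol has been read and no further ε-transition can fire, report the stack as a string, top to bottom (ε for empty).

(q_0, zzxzxzxzxzzy, #)
  read z, top #: go to q_2, push Y# → (q_2, zxzxzxzxzzy, Y#)
  read z, top Y: go to q_2, push XY → (q_2, xzxzxzxzzy, XY#)
  ε-move, top X: go to q_1, push Y → (q_1, xzxzxzxzzy, YY#)
  read x, top Y: go to q_2, push ε → (q_2, zxzxzxzzy, Y#)
  read z, top Y: go to q_2, push XY → (q_2, xzxzxzzy, XY#)
  ε-move, top X: go to q_1, push Y → (q_1, xzxzxzzy, YY#)
  read x, top Y: go to q_2, push ε → (q_2, zxzxzzy, Y#)
  read z, top Y: go to q_2, push XY → (q_2, xzxzzy, XY#)
  ε-move, top X: go to q_1, push Y → (q_1, xzxzzy, YY#)
  read x, top Y: go to q_2, push ε → (q_2, zxzzy, Y#)
  read z, top Y: go to q_2, push XY → (q_2, xzzy, XY#)
  ε-move, top X: go to q_1, push Y → (q_1, xzzy, YY#)
  read x, top Y: go to q_2, push ε → (q_2, zzy, Y#)
  read z, top Y: go to q_2, push XY → (q_2, zy, XY#)
  ε-move, top X: go to q_1, push Y → (q_1, zy, YY#)
  read z, top Y: go to q_2, push Y → (q_2, y, YY#)
  read y, top Y: go to q_0, push YY → (q_0, ε, YYY#)
All input consumed in state q_0 with stack YYY#.

YYY#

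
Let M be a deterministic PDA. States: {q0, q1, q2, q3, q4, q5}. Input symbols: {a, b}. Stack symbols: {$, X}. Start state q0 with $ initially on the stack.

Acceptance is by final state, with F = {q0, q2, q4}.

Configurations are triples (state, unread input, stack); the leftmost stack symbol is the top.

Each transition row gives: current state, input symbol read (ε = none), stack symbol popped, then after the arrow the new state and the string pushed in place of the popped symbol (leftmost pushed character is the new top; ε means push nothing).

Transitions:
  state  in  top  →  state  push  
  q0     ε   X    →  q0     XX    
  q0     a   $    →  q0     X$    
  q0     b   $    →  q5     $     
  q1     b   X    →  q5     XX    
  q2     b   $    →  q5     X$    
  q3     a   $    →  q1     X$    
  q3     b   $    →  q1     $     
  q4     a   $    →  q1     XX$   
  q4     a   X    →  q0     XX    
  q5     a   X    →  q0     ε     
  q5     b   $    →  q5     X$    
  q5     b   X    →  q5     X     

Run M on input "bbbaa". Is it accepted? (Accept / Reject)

Accept

(q0, bbbaa, $)
  read b, top $: go to q5, push $ → (q5, bbaa, $)
  read b, top $: go to q5, push X$ → (q5, baa, X$)
  read b, top X: go to q5, push X → (q5, aa, X$)
  read a, top X: go to q0, push ε → (q0, a, $)
  read a, top $: go to q0, push X$ → (q0, ε, X$)
All input consumed; state q0 ∈ F.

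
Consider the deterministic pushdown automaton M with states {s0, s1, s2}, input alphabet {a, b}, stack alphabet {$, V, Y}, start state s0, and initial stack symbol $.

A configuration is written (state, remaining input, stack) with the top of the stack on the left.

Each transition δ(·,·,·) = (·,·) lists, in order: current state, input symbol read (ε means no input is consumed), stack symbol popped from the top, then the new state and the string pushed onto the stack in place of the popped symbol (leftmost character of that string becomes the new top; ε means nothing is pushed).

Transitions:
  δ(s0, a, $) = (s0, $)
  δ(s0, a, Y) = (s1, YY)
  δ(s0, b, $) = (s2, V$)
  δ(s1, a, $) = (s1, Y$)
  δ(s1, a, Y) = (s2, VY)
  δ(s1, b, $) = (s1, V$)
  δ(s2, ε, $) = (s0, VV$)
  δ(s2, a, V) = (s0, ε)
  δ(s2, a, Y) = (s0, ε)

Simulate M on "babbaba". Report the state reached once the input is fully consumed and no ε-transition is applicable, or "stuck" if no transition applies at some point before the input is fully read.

stuck

(s0, babbaba, $)
  read b, top $: go to s2, push V$ → (s2, abbaba, V$)
  read a, top V: go to s0, push ε → (s0, bbaba, $)
  read b, top $: go to s2, push V$ → (s2, baba, V$)
No transition for (s2, b, top V); M blocks with input baba remaining.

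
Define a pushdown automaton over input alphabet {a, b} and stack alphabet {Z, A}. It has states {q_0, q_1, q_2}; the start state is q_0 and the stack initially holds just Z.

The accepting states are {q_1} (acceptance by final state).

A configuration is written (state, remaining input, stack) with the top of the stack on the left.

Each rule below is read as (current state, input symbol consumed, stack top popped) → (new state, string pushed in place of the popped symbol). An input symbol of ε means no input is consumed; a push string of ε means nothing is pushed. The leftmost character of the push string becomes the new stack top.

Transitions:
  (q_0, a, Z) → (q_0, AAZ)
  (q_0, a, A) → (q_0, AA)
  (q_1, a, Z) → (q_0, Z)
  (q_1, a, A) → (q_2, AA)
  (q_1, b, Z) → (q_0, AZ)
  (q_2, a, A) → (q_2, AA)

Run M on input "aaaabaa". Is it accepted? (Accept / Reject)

Reject

No computation consumes all input and reaches a final state.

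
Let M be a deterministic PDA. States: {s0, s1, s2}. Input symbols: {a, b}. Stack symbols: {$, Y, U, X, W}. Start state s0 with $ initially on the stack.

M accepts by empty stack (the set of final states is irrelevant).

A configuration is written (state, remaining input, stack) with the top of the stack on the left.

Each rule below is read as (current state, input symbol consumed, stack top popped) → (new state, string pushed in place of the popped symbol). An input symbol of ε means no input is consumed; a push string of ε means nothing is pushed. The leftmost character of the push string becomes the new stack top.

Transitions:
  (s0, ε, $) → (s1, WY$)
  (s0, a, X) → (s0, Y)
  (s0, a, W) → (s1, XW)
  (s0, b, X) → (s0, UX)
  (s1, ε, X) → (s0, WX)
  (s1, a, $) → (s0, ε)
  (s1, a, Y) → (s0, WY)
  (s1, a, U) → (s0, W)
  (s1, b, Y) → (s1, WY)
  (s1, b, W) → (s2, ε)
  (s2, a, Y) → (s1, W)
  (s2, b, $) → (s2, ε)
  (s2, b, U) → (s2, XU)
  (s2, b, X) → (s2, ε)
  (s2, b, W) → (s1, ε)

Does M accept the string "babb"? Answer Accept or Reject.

Accept

(s0, babb, $)
  ε-move, top $: go to s1, push WY$ → (s1, babb, WY$)
  read b, top W: go to s2, push ε → (s2, abb, Y$)
  read a, top Y: go to s1, push W → (s1, bb, W$)
  read b, top W: go to s2, push ε → (s2, b, $)
  read b, top $: go to s2, push ε → (s2, ε, ε)
All input consumed and the stack is empty.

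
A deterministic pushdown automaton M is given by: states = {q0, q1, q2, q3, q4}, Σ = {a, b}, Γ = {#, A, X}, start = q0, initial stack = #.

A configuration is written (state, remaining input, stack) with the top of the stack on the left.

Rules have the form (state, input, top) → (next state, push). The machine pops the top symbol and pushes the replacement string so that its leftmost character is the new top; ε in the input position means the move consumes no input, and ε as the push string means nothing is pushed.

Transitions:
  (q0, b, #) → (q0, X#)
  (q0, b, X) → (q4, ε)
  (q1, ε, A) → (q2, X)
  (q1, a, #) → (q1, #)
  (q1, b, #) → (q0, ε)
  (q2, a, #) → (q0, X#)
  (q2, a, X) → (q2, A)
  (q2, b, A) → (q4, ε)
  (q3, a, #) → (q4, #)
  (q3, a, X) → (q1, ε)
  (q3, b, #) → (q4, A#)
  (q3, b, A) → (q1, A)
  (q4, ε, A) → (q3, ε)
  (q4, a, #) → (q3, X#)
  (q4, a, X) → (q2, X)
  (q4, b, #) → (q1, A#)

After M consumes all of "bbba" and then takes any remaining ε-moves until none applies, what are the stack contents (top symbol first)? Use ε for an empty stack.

A#

(q0, bbba, #) ⊢ (q0, bba, X#) ⊢ (q4, ba, #) ⊢ (q1, a, A#) ⊢ (q2, a, X#) ⊢ (q2, ε, A#)
All input consumed in state q2 with stack A#.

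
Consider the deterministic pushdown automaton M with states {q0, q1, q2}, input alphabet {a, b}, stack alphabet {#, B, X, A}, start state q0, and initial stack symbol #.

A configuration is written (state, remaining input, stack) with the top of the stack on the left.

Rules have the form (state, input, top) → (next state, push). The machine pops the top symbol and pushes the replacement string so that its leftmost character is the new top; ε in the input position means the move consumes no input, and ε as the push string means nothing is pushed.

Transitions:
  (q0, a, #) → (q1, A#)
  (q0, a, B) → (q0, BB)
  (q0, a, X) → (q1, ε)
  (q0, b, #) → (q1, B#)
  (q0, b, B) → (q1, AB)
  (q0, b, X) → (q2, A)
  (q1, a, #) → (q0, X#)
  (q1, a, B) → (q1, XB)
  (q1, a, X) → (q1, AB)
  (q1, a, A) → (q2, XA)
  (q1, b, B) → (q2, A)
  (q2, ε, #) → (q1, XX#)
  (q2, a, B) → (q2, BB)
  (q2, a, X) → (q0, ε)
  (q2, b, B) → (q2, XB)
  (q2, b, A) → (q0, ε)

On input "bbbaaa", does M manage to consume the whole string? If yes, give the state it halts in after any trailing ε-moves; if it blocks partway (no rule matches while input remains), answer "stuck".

q0

(q0, bbbaaa, #)
  read b, top #: go to q1, push B# → (q1, bbaaa, B#)
  read b, top B: go to q2, push A → (q2, baaa, A#)
  read b, top A: go to q0, push ε → (q0, aaa, #)
  read a, top #: go to q1, push A# → (q1, aa, A#)
  read a, top A: go to q2, push XA → (q2, a, XA#)
  read a, top X: go to q0, push ε → (q0, ε, A#)
All input consumed; M is in state q0.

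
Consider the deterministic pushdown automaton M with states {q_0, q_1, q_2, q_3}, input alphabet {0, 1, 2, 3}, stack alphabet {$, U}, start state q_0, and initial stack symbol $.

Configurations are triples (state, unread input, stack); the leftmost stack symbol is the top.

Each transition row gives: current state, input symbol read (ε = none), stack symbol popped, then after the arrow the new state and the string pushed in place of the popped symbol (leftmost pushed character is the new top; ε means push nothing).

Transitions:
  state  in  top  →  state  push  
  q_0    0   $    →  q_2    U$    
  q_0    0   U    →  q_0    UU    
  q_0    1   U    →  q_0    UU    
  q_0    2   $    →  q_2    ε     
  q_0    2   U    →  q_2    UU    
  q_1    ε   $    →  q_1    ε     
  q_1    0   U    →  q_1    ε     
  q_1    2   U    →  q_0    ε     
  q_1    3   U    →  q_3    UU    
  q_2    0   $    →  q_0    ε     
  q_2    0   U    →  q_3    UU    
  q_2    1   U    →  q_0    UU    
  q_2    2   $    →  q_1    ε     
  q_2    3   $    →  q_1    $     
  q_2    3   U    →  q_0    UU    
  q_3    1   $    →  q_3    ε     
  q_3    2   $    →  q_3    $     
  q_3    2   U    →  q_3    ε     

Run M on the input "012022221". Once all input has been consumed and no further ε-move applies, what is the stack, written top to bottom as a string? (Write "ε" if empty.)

(q_0, 012022221, $)
  read 0, top $: go to q_2, push U$ → (q_2, 12022221, U$)
  read 1, top U: go to q_0, push UU → (q_0, 2022221, UU$)
  read 2, top U: go to q_2, push UU → (q_2, 022221, UUU$)
  read 0, top U: go to q_3, push UU → (q_3, 22221, UUUU$)
  read 2, top U: go to q_3, push ε → (q_3, 2221, UUU$)
  read 2, top U: go to q_3, push ε → (q_3, 221, UU$)
  read 2, top U: go to q_3, push ε → (q_3, 21, U$)
  read 2, top U: go to q_3, push ε → (q_3, 1, $)
  read 1, top $: go to q_3, push ε → (q_3, ε, ε)
All input consumed in state q_3 with stack ε.

ε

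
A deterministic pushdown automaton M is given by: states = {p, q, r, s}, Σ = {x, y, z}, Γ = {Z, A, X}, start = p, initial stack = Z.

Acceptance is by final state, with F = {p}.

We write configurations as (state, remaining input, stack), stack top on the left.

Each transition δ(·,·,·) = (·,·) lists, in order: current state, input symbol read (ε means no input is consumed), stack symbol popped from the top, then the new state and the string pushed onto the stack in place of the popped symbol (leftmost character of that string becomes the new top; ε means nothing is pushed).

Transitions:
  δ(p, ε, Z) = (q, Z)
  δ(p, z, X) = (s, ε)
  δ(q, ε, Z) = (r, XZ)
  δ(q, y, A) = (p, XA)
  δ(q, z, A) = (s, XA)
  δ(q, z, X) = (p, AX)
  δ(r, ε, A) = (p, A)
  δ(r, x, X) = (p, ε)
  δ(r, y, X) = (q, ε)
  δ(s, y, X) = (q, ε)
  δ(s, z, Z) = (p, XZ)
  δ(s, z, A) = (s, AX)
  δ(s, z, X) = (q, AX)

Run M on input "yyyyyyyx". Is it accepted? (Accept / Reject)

Accept

(p, yyyyyyyx, Z) ⊢ (q, yyyyyyyx, Z) ⊢ (r, yyyyyyyx, XZ) ⊢ (q, yyyyyyx, Z) ⊢ (r, yyyyyyx, XZ) ⊢ (q, yyyyyx, Z) ⊢ (r, yyyyyx, XZ) ⊢ (q, yyyyx, Z) ⊢ (r, yyyyx, XZ) ⊢ (q, yyyx, Z) ⊢ (r, yyyx, XZ) ⊢ (q, yyx, Z) ⊢ (r, yyx, XZ) ⊢ (q, yx, Z) ⊢ (r, yx, XZ) ⊢ (q, x, Z) ⊢ (r, x, XZ) ⊢ (p, ε, Z)
All input consumed; state p ∈ F.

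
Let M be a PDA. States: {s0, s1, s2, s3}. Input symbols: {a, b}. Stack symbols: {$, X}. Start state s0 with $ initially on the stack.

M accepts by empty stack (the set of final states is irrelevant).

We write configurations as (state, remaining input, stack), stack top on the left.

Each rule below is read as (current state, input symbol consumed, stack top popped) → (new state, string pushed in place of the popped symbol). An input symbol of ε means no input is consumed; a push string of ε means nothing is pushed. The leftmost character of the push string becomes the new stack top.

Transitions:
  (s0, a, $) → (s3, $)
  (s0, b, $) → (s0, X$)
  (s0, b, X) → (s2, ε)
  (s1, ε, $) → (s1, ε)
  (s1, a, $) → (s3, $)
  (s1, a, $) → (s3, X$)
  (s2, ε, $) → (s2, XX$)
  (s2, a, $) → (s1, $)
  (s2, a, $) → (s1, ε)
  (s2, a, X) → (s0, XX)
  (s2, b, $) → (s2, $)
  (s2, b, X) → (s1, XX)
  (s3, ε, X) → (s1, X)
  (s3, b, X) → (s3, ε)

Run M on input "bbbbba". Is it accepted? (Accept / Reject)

One accepting computation: (s0, bbbbba, $) ⊢ (s0, bbbba, X$) ⊢ (s2, bbba, $) ⊢ (s2, bba, $) ⊢ (s2, ba, $) ⊢ (s2, a, $) ⊢ (s1, ε, ε)
All input consumed and the stack is empty.

Accept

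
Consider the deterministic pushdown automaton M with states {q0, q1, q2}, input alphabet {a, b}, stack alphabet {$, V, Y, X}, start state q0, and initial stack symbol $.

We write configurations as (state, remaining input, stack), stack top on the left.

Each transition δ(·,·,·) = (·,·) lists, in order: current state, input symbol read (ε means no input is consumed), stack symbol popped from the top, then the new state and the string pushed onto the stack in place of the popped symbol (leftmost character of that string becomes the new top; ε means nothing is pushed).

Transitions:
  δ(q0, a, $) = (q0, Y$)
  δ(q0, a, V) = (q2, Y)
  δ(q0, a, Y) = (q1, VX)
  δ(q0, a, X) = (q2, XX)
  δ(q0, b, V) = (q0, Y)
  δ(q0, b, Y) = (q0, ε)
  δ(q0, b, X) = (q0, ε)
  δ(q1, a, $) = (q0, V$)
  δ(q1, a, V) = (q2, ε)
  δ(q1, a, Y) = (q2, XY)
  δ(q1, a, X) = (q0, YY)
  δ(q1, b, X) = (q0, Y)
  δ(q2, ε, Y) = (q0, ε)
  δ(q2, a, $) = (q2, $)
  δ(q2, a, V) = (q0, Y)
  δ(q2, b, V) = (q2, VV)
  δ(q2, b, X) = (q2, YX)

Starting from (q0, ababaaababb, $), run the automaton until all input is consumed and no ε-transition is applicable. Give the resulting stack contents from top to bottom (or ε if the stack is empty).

X$

(q0, ababaaababb, $)
  read a, top $: go to q0, push Y$ → (q0, babaaababb, Y$)
  read b, top Y: go to q0, push ε → (q0, abaaababb, $)
  read a, top $: go to q0, push Y$ → (q0, baaababb, Y$)
  read b, top Y: go to q0, push ε → (q0, aaababb, $)
  read a, top $: go to q0, push Y$ → (q0, aababb, Y$)
  read a, top Y: go to q1, push VX → (q1, ababb, VX$)
  read a, top V: go to q2, push ε → (q2, babb, X$)
  read b, top X: go to q2, push YX → (q2, abb, YX$)
  ε-move, top Y: go to q0, push ε → (q0, abb, X$)
  read a, top X: go to q2, push XX → (q2, bb, XX$)
  read b, top X: go to q2, push YX → (q2, b, YXX$)
  ε-move, top Y: go to q0, push ε → (q0, b, XX$)
  read b, top X: go to q0, push ε → (q0, ε, X$)
All input consumed in state q0 with stack X$.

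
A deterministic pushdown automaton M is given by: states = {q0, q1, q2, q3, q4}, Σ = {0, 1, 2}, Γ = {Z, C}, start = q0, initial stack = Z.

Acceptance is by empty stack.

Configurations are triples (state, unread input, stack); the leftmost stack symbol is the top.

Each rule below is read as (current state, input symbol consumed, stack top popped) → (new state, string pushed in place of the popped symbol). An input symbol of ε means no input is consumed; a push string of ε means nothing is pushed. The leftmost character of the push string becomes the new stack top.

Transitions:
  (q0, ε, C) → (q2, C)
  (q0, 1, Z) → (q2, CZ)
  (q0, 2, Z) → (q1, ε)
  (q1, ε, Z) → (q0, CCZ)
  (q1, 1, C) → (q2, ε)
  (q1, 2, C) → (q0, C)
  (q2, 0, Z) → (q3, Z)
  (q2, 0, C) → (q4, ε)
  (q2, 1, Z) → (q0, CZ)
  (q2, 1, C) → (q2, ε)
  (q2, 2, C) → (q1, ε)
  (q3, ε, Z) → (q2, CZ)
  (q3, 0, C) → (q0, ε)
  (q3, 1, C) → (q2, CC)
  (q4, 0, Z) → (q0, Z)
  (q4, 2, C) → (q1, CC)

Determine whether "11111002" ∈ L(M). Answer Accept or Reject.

Accept

(q0, 11111002, Z)
  read 1, top Z: go to q2, push CZ → (q2, 1111002, CZ)
  read 1, top C: go to q2, push ε → (q2, 111002, Z)
  read 1, top Z: go to q0, push CZ → (q0, 11002, CZ)
  ε-move, top C: go to q2, push C → (q2, 11002, CZ)
  read 1, top C: go to q2, push ε → (q2, 1002, Z)
  read 1, top Z: go to q0, push CZ → (q0, 002, CZ)
  ε-move, top C: go to q2, push C → (q2, 002, CZ)
  read 0, top C: go to q4, push ε → (q4, 02, Z)
  read 0, top Z: go to q0, push Z → (q0, 2, Z)
  read 2, top Z: go to q1, push ε → (q1, ε, ε)
All input consumed and the stack is empty.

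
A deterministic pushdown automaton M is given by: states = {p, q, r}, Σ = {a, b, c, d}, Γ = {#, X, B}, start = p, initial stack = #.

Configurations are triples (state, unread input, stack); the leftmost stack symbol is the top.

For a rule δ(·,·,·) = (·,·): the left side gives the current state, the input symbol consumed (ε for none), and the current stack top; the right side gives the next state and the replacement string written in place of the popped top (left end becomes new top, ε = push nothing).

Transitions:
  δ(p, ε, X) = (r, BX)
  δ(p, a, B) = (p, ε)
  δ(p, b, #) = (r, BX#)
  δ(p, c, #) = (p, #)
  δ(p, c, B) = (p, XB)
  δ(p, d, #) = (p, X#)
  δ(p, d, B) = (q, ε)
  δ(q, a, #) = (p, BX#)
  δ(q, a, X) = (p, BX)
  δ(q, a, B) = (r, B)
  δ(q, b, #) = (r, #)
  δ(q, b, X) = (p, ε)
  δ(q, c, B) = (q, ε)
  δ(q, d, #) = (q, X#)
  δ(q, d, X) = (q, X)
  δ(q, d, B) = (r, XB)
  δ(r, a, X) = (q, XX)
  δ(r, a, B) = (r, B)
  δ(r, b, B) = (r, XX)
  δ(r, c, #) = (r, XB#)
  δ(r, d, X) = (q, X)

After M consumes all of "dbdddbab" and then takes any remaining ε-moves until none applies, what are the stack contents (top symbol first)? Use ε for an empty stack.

(p, dbdddbab, #) ⊢ (p, bdddbab, X#) ⊢ (r, bdddbab, BX#) ⊢ (r, dddbab, XXX#) ⊢ (q, ddbab, XXX#) ⊢ (q, dbab, XXX#) ⊢ (q, bab, XXX#) ⊢ (p, ab, XX#) ⊢ (r, ab, BXX#) ⊢ (r, b, BXX#) ⊢ (r, ε, XXXX#)
All input consumed in state r with stack XXXX#.

XXXX#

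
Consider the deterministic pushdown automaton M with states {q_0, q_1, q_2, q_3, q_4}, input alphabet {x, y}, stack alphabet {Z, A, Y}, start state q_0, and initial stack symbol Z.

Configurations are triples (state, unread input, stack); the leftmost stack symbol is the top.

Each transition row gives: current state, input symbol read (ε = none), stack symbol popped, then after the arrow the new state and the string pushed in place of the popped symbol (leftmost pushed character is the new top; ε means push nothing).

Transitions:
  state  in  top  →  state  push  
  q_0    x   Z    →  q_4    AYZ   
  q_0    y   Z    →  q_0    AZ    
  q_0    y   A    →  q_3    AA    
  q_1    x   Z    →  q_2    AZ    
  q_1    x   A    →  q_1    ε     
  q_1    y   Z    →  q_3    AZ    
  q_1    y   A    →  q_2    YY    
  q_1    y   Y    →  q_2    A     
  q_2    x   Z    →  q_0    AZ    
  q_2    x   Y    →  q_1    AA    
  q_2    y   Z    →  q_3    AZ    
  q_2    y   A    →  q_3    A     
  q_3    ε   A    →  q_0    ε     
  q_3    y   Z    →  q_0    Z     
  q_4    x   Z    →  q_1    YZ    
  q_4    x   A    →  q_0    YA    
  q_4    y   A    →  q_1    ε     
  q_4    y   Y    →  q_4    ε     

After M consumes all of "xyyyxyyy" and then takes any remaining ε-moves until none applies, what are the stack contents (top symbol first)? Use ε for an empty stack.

Z

(q_0, xyyyxyyy, Z)
  read x, top Z: go to q_4, push AYZ → (q_4, yyyxyyy, AYZ)
  read y, top A: go to q_1, push ε → (q_1, yyxyyy, YZ)
  read y, top Y: go to q_2, push A → (q_2, yxyyy, AZ)
  read y, top A: go to q_3, push A → (q_3, xyyy, AZ)
  ε-move, top A: go to q_0, push ε → (q_0, xyyy, Z)
  read x, top Z: go to q_4, push AYZ → (q_4, yyy, AYZ)
  read y, top A: go to q_1, push ε → (q_1, yy, YZ)
  read y, top Y: go to q_2, push A → (q_2, y, AZ)
  read y, top A: go to q_3, push A → (q_3, ε, AZ)
  ε-move, top A: go to q_0, push ε → (q_0, ε, Z)
All input consumed in state q_0 with stack Z.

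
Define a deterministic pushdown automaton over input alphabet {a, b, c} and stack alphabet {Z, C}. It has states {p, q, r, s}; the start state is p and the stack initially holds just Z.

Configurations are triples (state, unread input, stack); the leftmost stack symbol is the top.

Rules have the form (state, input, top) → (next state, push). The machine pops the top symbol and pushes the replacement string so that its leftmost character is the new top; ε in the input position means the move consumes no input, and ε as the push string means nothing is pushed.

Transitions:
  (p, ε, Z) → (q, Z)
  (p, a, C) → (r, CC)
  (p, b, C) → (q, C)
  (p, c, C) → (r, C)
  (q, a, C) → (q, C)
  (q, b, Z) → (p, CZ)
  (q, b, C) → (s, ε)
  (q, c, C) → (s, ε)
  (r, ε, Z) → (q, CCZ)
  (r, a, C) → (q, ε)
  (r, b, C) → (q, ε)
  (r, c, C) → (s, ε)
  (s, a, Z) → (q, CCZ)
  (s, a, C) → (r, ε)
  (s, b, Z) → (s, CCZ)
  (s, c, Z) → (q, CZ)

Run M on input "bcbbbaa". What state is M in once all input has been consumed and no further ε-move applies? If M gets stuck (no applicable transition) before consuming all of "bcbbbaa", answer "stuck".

(p, bcbbbaa, Z)
  ε-move, top Z: go to q, push Z → (q, bcbbbaa, Z)
  read b, top Z: go to p, push CZ → (p, cbbbaa, CZ)
  read c, top C: go to r, push C → (r, bbbaa, CZ)
  read b, top C: go to q, push ε → (q, bbaa, Z)
  read b, top Z: go to p, push CZ → (p, baa, CZ)
  read b, top C: go to q, push C → (q, aa, CZ)
  read a, top C: go to q, push C → (q, a, CZ)
  read a, top C: go to q, push C → (q, ε, CZ)
All input consumed; M is in state q.

q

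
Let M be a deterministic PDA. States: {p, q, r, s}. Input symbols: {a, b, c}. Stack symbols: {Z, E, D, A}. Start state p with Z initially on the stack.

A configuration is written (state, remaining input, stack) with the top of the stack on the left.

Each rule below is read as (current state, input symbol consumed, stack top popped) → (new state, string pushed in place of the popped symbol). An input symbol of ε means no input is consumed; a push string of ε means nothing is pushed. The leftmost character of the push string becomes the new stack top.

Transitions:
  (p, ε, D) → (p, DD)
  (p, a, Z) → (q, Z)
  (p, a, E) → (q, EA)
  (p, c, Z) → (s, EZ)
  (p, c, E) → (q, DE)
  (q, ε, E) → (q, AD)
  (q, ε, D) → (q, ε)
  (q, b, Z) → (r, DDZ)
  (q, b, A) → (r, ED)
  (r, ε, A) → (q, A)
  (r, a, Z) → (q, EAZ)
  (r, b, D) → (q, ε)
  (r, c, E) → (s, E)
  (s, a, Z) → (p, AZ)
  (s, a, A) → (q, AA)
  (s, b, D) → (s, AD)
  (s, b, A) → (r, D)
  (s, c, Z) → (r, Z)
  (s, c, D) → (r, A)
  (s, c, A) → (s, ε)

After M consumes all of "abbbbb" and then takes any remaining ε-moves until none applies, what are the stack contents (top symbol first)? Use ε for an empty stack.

(p, abbbbb, Z)
  read a, top Z: go to q, push Z → (q, bbbbb, Z)
  read b, top Z: go to r, push DDZ → (r, bbbb, DDZ)
  read b, top D: go to q, push ε → (q, bbb, DZ)
  ε-move, top D: go to q, push ε → (q, bbb, Z)
  read b, top Z: go to r, push DDZ → (r, bb, DDZ)
  read b, top D: go to q, push ε → (q, b, DZ)
  ε-move, top D: go to q, push ε → (q, b, Z)
  read b, top Z: go to r, push DDZ → (r, ε, DDZ)
All input consumed in state r with stack DDZ.

DDZ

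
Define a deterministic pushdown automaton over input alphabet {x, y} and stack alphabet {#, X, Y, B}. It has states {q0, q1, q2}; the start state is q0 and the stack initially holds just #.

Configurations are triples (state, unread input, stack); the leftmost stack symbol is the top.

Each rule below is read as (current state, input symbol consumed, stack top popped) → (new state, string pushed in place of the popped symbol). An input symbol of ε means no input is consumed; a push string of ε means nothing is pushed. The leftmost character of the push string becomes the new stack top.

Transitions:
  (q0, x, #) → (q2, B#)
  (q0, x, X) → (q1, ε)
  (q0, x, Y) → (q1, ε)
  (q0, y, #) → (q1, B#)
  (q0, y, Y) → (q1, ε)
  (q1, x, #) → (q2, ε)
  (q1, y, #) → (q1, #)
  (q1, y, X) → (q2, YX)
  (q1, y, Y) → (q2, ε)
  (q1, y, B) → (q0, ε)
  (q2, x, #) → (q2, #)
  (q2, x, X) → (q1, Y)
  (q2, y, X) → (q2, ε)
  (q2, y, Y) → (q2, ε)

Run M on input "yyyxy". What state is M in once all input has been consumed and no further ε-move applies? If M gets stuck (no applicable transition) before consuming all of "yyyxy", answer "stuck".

(q0, yyyxy, #)
  read y, top #: go to q1, push B# → (q1, yyxy, B#)
  read y, top B: go to q0, push ε → (q0, yxy, #)
  read y, top #: go to q1, push B# → (q1, xy, B#)
No transition for (q1, x, top B); M blocks with input xy remaining.

stuck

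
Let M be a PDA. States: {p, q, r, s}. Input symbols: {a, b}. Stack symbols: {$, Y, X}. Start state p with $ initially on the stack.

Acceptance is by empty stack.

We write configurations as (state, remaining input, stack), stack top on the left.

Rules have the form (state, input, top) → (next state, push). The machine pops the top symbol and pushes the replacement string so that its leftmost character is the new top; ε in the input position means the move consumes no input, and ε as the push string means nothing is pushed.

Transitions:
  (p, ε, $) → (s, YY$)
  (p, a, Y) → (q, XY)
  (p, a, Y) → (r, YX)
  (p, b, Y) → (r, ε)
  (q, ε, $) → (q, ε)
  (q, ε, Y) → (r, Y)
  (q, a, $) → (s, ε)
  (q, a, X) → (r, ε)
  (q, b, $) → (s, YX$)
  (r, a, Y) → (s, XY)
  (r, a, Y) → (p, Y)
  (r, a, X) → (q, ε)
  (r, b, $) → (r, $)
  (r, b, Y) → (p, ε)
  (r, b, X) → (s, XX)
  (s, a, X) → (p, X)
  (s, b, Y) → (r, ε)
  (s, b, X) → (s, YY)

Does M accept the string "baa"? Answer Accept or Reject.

No computation consumes all input and empties the stack.

Reject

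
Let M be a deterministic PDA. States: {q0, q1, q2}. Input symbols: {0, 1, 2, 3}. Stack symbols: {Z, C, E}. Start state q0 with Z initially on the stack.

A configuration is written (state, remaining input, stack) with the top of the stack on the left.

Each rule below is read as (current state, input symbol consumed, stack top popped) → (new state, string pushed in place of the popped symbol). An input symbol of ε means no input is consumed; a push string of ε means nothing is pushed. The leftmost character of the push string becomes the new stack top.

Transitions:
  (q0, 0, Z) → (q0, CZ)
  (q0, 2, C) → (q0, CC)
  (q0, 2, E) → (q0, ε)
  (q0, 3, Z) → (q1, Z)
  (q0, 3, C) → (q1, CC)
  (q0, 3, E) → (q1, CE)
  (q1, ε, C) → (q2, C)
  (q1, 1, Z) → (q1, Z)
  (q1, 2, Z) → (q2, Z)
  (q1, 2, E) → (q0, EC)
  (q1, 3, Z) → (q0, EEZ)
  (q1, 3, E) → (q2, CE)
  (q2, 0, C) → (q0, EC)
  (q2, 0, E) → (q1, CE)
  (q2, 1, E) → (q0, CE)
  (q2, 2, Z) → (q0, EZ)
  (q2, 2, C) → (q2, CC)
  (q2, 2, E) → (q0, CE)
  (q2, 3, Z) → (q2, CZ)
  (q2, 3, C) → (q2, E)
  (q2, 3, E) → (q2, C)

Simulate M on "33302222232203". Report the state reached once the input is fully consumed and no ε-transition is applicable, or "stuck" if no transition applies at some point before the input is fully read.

(q0, 33302222232203, Z)
  read 3, top Z: go to q1, push Z → (q1, 3302222232203, Z)
  read 3, top Z: go to q0, push EEZ → (q0, 302222232203, EEZ)
  read 3, top E: go to q1, push CE → (q1, 02222232203, CEEZ)
  ε-move, top C: go to q2, push C → (q2, 02222232203, CEEZ)
  read 0, top C: go to q0, push EC → (q0, 2222232203, ECEEZ)
  read 2, top E: go to q0, push ε → (q0, 222232203, CEEZ)
  read 2, top C: go to q0, push CC → (q0, 22232203, CCEEZ)
  read 2, top C: go to q0, push CC → (q0, 2232203, CCCEEZ)
  read 2, top C: go to q0, push CC → (q0, 232203, CCCCEEZ)
  read 2, top C: go to q0, push CC → (q0, 32203, CCCCCEEZ)
  read 3, top C: go to q1, push CC → (q1, 2203, CCCCCCEEZ)
  ε-move, top C: go to q2, push C → (q2, 2203, CCCCCCEEZ)
  read 2, top C: go to q2, push CC → (q2, 203, CCCCCCCEEZ)
  read 2, top C: go to q2, push CC → (q2, 03, CCCCCCCCEEZ)
  read 0, top C: go to q0, push EC → (q0, 3, ECCCCCCCCEEZ)
  read 3, top E: go to q1, push CE → (q1, ε, CECCCCCCCCEEZ)
  ε-move, top C: go to q2, push C → (q2, ε, CECCCCCCCCEEZ)
All input consumed; M is in state q2.

q2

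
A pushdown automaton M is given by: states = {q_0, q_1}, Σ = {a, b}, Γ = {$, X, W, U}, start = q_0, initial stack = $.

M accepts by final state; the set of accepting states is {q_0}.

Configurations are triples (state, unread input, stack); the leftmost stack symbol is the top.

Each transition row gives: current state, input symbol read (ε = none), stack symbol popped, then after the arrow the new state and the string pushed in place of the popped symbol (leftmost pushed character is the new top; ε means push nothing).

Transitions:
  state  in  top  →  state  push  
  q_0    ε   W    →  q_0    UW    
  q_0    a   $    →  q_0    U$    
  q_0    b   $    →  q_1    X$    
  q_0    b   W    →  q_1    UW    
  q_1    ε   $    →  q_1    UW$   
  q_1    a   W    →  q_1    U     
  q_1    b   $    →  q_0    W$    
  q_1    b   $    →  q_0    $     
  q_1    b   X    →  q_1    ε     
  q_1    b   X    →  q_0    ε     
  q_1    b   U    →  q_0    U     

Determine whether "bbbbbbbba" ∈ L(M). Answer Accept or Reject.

One accepting computation: (q_0, bbbbbbbba, $) ⊢ (q_1, bbbbbbba, X$) ⊢ (q_1, bbbbbba, $) ⊢ (q_0, bbbbba, $) ⊢ (q_1, bbbba, X$) ⊢ (q_1, bbba, $) ⊢ (q_0, bba, $) ⊢ (q_1, ba, X$) ⊢ (q_0, a, $) ⊢ (q_0, ε, U$)
All input consumed and state q_0 ∈ F.

Accept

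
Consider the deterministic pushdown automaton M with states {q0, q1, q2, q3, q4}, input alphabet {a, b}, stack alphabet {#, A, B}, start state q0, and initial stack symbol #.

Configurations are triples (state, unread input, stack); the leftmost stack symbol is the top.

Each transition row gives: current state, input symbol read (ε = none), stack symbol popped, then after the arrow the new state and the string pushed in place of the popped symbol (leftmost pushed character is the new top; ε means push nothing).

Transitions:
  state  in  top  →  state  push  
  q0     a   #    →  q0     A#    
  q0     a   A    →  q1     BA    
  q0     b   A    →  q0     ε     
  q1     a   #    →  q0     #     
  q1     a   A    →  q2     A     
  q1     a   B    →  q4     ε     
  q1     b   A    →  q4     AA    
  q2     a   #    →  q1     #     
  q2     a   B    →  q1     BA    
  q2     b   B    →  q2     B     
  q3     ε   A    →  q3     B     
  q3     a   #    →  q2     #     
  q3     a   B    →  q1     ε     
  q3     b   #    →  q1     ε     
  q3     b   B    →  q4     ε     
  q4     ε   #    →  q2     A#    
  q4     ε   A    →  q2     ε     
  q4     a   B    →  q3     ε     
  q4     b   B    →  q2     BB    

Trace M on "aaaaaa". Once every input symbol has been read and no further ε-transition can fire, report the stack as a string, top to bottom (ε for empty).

(q0, aaaaaa, #) ⊢ (q0, aaaaa, A#) ⊢ (q1, aaaa, BA#) ⊢ (q4, aaa, A#) ⊢ (q2, aaa, #) ⊢ (q1, aa, #) ⊢ (q0, a, #) ⊢ (q0, ε, A#)
All input consumed in state q0 with stack A#.

A#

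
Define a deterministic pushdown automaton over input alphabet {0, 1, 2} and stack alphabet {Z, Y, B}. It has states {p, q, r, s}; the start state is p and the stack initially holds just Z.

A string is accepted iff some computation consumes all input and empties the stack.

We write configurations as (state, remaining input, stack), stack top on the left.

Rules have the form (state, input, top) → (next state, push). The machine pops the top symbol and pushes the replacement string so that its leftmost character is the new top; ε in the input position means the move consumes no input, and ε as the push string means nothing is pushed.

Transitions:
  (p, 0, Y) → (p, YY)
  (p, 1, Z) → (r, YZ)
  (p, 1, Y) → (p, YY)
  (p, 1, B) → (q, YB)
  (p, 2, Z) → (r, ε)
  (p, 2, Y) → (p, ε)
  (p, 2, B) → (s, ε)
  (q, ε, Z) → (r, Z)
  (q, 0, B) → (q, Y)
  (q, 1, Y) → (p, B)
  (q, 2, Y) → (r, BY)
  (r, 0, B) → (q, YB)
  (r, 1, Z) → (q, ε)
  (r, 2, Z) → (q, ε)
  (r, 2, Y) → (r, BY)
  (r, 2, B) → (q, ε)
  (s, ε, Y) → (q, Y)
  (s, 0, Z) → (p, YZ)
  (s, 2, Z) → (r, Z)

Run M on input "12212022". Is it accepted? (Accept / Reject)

(p, 12212022, Z) ⊢ (r, 2212022, YZ) ⊢ (r, 212022, BYZ) ⊢ (q, 12022, YZ) ⊢ (p, 2022, BZ) ⊢ (s, 022, Z) ⊢ (p, 22, YZ) ⊢ (p, 2, Z) ⊢ (r, ε, ε)
All input consumed and the stack is empty.

Accept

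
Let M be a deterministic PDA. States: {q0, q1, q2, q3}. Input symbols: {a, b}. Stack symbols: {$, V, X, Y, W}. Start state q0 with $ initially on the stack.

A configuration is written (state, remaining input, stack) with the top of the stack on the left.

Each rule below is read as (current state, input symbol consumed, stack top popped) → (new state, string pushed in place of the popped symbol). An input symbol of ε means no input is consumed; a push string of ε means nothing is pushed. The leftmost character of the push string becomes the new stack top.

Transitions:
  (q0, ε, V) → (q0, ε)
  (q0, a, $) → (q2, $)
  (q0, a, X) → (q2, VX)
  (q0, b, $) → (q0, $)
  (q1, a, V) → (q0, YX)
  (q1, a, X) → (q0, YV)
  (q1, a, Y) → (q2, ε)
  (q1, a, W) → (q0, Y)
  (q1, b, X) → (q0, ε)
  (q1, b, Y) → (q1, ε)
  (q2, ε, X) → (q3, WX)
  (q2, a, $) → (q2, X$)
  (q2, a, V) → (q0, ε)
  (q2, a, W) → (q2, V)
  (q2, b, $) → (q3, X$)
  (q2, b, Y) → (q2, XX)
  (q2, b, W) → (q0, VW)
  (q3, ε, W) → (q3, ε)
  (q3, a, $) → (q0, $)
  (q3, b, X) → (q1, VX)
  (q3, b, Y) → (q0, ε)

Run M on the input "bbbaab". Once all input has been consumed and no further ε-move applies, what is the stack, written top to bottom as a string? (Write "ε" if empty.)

(q0, bbbaab, $) ⊢ (q0, bbaab, $) ⊢ (q0, baab, $) ⊢ (q0, aab, $) ⊢ (q2, ab, $) ⊢ (q2, b, X$) ⊢ (q3, b, WX$) ⊢ (q3, b, X$) ⊢ (q1, ε, VX$)
All input consumed in state q1 with stack VX$.

VX$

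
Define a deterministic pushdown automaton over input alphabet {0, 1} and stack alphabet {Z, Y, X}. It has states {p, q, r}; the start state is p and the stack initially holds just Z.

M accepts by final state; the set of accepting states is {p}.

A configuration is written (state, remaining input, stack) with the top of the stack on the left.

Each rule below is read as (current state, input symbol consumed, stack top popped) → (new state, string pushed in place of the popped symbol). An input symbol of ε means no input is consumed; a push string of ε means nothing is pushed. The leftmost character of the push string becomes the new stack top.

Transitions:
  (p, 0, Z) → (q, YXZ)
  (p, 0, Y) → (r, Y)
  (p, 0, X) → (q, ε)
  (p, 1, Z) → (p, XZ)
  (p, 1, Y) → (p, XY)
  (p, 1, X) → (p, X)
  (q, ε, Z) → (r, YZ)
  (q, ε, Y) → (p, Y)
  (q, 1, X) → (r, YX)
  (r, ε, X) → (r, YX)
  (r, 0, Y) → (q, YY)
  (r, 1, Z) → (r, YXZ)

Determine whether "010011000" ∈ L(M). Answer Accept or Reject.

Reject

(p, 010011000, Z)
  read 0, top Z: go to q, push YXZ → (q, 10011000, YXZ)
  ε-move, top Y: go to p, push Y → (p, 10011000, YXZ)
  read 1, top Y: go to p, push XY → (p, 0011000, XYXZ)
  read 0, top X: go to q, push ε → (q, 011000, YXZ)
  ε-move, top Y: go to p, push Y → (p, 011000, YXZ)
  read 0, top Y: go to r, push Y → (r, 11000, YXZ)
No transition applies at (r, 11000, YXZ); input not fully consumed.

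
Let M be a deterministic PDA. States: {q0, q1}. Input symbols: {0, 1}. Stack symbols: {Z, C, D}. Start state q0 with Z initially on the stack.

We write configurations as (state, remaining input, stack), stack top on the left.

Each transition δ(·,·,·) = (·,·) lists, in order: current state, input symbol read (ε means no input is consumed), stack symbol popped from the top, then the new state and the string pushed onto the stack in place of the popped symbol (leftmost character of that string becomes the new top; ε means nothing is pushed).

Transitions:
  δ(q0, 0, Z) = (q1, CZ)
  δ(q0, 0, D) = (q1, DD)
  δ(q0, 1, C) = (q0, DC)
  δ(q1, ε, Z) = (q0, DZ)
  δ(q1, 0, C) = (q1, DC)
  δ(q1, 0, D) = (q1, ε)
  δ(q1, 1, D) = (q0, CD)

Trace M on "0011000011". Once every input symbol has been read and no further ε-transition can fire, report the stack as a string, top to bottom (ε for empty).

(q0, 0011000011, Z) ⊢ (q1, 011000011, CZ) ⊢ (q1, 11000011, DCZ) ⊢ (q0, 1000011, CDCZ) ⊢ (q0, 000011, DCDCZ) ⊢ (q1, 00011, DDCDCZ) ⊢ (q1, 0011, DCDCZ) ⊢ (q1, 011, CDCZ) ⊢ (q1, 11, DCDCZ) ⊢ (q0, 1, CDCDCZ) ⊢ (q0, ε, DCDCDCZ)
All input consumed in state q0 with stack DCDCDCZ.

DCDCDCZ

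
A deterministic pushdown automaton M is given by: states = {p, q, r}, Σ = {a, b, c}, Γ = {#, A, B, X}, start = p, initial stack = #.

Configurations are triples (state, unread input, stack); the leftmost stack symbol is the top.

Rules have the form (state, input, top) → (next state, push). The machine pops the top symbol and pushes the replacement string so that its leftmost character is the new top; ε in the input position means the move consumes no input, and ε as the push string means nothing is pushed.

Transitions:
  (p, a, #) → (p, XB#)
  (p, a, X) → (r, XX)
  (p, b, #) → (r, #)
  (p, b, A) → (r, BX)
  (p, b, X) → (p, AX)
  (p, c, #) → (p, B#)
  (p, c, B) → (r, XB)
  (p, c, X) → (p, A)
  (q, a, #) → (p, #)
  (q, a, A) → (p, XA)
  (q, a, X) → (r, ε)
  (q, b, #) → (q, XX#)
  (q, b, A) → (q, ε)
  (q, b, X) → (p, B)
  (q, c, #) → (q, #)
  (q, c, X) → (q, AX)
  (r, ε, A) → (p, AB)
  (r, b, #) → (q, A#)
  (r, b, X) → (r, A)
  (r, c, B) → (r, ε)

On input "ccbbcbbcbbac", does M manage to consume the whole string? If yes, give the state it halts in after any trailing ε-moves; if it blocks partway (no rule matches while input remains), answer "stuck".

(p, ccbbcbbcbbac, #)
  read c, top #: go to p, push B# → (p, cbbcbbcbbac, B#)
  read c, top B: go to r, push XB → (r, bbcbbcbbac, XB#)
  read b, top X: go to r, push A → (r, bcbbcbbac, AB#)
  ε-move, top A: go to p, push AB → (p, bcbbcbbac, ABB#)
  read b, top A: go to r, push BX → (r, cbbcbbac, BXBB#)
  read c, top B: go to r, push ε → (r, bbcbbac, XBB#)
  read b, top X: go to r, push A → (r, bcbbac, ABB#)
  ε-move, top A: go to p, push AB → (p, bcbbac, ABBB#)
  read b, top A: go to r, push BX → (r, cbbac, BXBBB#)
  read c, top B: go to r, push ε → (r, bbac, XBBB#)
  read b, top X: go to r, push A → (r, bac, ABBB#)
  ε-move, top A: go to p, push AB → (p, bac, ABBBB#)
  read b, top A: go to r, push BX → (r, ac, BXBBBB#)
No transition for (r, a, top B); M blocks with input ac remaining.

stuck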